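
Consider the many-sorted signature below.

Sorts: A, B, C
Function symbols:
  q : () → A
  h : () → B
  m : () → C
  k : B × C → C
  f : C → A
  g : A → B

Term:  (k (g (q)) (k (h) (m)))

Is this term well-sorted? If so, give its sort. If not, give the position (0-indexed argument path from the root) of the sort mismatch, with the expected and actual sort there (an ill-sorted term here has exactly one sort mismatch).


    (q) : A
  (g (q)) : B
    (h) : B
    (m) : C
  (k (h) (m)) : C
(k (g (q)) (k (h) (m))) : C

well-sorted; sort = C


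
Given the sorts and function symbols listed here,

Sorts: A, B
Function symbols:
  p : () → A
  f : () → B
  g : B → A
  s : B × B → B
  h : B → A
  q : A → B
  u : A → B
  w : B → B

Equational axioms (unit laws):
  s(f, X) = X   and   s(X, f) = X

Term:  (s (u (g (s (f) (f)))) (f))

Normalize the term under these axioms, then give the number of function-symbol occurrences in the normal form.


size = 3

1. (s (u (g (s (f) (f)))) (f))  →  (u (g (s (f) (f))))
2. (u (g (s (f) (f))))  →  (u (g (f)))
normal form: (u (g (f)))


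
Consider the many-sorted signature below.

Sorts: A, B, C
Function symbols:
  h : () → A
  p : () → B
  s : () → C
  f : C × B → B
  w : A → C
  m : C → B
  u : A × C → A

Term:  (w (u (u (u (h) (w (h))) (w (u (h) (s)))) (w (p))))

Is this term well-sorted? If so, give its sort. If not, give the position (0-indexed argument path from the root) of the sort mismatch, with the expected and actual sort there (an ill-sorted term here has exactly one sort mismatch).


        (h) : A
          (h) : A
        (w (h)) : C
      (u (h) (w (h))) : A
          (h) : A
          (s) : C
        (u (h) (s)) : A
      (w (u (h) (s))) : C
    (u (u (h) (w (h))) (w (u (h) (s)))) : A
      (p) : B
    (w (p)) : ✗ arg 0 at [0, 1, 0] has sort B, expected A

ill-sorted at position [0, 1, 0]: expected A, got B


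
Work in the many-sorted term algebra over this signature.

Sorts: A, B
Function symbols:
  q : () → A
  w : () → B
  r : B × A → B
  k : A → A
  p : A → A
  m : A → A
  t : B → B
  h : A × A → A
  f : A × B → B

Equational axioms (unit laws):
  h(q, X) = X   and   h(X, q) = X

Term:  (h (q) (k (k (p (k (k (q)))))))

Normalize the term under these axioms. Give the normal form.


normal form = (k (k (p (k (k (q))))))

1. (h (q) (k (k (p (k (k (q)))))))  →  (k (k (p (k (k (q))))))


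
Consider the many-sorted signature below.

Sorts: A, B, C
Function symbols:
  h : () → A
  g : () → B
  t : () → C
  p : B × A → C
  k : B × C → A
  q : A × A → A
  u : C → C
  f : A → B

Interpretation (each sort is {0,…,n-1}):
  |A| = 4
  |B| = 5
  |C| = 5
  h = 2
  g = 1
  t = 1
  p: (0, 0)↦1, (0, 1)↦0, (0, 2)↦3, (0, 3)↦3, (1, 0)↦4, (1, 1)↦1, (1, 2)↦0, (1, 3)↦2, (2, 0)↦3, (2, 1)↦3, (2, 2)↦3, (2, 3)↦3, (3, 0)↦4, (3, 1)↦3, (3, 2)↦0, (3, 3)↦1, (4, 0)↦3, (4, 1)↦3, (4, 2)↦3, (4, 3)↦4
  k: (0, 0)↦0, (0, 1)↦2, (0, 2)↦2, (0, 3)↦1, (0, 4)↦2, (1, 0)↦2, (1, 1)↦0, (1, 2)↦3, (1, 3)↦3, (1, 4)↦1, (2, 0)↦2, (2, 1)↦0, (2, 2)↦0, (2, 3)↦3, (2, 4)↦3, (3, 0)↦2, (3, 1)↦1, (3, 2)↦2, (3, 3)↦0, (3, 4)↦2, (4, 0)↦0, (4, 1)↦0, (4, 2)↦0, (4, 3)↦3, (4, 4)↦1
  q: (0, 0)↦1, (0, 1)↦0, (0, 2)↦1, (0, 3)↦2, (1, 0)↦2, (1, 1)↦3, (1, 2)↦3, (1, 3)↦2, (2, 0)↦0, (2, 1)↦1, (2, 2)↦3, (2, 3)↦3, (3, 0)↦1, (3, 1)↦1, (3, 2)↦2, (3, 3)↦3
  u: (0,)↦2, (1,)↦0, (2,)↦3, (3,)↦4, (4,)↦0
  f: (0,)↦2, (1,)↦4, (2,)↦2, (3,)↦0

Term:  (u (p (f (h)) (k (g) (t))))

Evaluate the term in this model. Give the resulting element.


value = 4

  h = 2
  (f (h)) = f(2,) = 2
  g = 1
  t = 1
  (k (g) (t)) = k(1, 1) = 0
  (p (f (h)) (k (g) (t))) = p(2, 0) = 3
  (u (p (f (h)) (k (g) (t)))) = u(3,) = 4


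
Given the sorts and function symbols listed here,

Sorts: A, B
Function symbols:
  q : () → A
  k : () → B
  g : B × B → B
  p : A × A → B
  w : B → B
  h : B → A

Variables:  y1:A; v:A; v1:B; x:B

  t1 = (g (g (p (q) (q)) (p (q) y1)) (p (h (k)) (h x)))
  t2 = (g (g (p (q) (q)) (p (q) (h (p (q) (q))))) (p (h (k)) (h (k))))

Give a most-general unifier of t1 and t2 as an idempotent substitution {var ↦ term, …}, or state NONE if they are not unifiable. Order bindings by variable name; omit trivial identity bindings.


{x ↦ (k), y1 ↦ (h (p (q) (q)))}


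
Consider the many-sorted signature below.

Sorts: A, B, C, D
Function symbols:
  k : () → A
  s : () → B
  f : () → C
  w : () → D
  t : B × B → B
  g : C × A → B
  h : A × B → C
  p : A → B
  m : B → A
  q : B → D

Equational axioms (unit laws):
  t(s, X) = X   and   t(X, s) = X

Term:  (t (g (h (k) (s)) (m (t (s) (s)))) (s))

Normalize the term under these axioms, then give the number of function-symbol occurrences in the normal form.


1. (t (g (h (k) (s)) (m (t (s) (s)))) (s))  →  (g (h (k) (s)) (m (t (s) (s))))
2. (g (h (k) (s)) (m (t (s) (s))))  →  (g (h (k) (s)) (m (s)))
normal form: (g (h (k) (s)) (m (s)))

size = 6


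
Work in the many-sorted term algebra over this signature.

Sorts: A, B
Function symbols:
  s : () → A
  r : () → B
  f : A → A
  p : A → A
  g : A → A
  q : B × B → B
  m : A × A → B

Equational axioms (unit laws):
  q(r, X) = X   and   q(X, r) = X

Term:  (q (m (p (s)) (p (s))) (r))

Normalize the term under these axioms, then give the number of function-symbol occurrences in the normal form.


1. (q (m (p (s)) (p (s))) (r))  →  (m (p (s)) (p (s)))
normal form: (m (p (s)) (p (s)))

size = 5


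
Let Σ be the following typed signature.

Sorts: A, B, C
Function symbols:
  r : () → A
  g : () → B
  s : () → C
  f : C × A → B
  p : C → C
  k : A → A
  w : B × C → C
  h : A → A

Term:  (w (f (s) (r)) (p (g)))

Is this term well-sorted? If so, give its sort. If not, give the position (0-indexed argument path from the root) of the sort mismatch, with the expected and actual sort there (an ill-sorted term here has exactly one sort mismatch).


ill-sorted at position [1, 0]: expected C, got B

    (s) : C
    (r) : A
  (f (s) (r)) : B
    (g) : B
  (p (g)) : ✗ arg 0 at [1, 0] has sort B, expected C


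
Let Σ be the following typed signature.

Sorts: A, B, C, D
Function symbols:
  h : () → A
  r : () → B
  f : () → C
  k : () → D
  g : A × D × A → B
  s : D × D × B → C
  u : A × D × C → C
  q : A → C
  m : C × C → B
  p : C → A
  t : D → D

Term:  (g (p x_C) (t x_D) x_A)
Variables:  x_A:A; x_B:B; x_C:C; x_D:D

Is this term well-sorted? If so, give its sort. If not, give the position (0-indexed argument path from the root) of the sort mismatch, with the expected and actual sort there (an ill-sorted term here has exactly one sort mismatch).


    x_C : C
  (p x_C) : A
    x_D : D
  (t x_D) : D
  x_A : A
(g (p x_C) (t x_D) x_A) : B

well-sorted; sort = B


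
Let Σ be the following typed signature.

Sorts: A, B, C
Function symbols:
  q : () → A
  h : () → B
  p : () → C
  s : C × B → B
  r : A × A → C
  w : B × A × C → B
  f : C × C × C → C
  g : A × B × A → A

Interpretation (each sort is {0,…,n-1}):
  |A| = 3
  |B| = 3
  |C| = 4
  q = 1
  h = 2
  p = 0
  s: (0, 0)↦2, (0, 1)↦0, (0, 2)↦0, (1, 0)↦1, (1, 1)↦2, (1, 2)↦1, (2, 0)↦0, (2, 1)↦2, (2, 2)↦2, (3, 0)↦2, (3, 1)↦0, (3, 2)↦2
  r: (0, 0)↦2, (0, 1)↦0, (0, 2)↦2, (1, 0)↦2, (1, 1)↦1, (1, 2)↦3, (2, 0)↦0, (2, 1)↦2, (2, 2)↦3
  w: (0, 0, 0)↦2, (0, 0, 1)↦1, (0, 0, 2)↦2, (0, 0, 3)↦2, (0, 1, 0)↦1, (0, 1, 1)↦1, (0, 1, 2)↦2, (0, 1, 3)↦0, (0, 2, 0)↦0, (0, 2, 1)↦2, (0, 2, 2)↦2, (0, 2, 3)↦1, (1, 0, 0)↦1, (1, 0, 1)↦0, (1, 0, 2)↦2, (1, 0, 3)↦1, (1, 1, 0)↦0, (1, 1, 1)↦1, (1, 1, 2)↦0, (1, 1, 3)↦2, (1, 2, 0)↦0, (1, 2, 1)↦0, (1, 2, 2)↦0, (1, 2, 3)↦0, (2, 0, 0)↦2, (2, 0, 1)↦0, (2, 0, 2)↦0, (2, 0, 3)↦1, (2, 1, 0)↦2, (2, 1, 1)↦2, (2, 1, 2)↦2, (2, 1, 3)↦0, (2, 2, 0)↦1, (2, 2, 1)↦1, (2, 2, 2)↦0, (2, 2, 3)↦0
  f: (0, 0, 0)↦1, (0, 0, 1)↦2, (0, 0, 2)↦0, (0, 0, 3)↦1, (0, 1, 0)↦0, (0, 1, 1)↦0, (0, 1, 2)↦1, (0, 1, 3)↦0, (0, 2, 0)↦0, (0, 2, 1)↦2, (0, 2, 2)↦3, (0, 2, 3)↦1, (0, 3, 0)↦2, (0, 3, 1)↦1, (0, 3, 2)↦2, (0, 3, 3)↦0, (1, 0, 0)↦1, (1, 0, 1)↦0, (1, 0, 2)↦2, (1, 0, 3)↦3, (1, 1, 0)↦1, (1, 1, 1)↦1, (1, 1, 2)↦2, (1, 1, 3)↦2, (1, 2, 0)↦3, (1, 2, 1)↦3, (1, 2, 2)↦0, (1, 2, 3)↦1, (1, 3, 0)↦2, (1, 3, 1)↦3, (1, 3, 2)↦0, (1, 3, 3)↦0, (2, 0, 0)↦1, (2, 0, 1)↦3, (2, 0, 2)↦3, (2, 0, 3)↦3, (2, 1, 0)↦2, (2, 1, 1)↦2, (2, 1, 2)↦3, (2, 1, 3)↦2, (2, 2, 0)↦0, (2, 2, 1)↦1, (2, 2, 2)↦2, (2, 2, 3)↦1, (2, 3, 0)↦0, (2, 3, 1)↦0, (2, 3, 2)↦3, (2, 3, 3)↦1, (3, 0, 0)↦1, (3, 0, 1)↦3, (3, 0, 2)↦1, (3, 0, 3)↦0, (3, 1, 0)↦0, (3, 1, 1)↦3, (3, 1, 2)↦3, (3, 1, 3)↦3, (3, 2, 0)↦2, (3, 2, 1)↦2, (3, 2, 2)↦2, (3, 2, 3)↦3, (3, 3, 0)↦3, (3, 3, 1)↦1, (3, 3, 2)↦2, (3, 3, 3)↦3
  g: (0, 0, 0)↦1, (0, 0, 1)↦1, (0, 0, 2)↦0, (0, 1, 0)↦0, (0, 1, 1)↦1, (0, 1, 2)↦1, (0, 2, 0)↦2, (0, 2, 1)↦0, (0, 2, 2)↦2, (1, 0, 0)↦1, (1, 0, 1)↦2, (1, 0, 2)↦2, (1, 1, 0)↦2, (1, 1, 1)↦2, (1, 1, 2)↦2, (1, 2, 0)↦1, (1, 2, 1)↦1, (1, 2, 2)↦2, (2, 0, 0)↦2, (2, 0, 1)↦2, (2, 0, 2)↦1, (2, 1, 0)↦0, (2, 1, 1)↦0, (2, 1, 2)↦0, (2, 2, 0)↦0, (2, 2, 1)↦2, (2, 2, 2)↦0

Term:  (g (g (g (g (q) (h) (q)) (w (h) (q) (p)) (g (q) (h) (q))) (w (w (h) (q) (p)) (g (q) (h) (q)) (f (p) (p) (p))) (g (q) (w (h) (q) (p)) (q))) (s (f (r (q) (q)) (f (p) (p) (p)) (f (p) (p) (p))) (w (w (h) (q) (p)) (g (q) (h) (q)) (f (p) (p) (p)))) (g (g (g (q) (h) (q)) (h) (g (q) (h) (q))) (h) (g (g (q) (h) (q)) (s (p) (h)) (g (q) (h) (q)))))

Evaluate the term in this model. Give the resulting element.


value = 2

  q = 1
  h = 2
  q = 1
  (g (q) (h) (q)) = g(1, 2, 1) = 1
  h = 2
  q = 1
  p = 0
  (w (h) (q) (p)) = w(2, 1, 0) = 2
  q = 1
  h = 2
  q = 1
  (g (q) (h) (q)) = g(1, 2, 1) = 1
  (g (g (q) (h) (q)) (w (h) (q) (p)) (g (q) (h) (q))) = g(1, 2, 1) = 1
  h = 2
  q = 1
  p = 0
  (w (h) (q) (p)) = w(2, 1, 0) = 2
  q = 1
  h = 2
  q = 1
  (g (q) (h) (q)) = g(1, 2, 1) = 1
  p = 0
  p = 0
  p = 0
  (f (p) (p) (p)) = f(0, 0, 0) = 1
  (w (w (h) (q) (p)) (g (q) (h) (q)) (f (p) (p) (p))) = w(2, 1, 1) = 2
  q = 1
  h = 2
  q = 1
  p = 0
  (w (h) (q) (p)) = w(2, 1, 0) = 2
  q = 1
  (g (q) (w (h) (q) (p)) (q)) = g(1, 2, 1) = 1
  (g (g (g (q) (h) (q)) (w (h) (q) (p)) (g (q) (h) (q))) (w (w (h) (q) (p)) (g (q) (h) (q)) (f (p) (p) (p))) (g (q) (w (h) (q) (p)) (q))) = g(1, 2, 1) = 1
  q = 1
  q = 1
  (r (q) (q)) = r(1, 1) = 1
  p = 0
  p = 0
  p = 0
  (f (p) (p) (p)) = f(0, 0, 0) = 1
  p = 0
  p = 0
  p = 0
  (f (p) (p) (p)) = f(0, 0, 0) = 1
  (f (r (q) (q)) (f (p) (p) (p)) (f (p) (p) (p))) = f(1, 1, 1) = 1
  h = 2
  q = 1
  p = 0
  (w (h) (q) (p)) = w(2, 1, 0) = 2
  q = 1
  h = 2
  q = 1
  (g (q) (h) (q)) = g(1, 2, 1) = 1
  p = 0
  p = 0
  p = 0
  (f (p) (p) (p)) = f(0, 0, 0) = 1
  (w (w (h) (q) (p)) (g (q) (h) (q)) (f (p) (p) (p))) = w(2, 1, 1) = 2
  (s (f (r (q) (q)) (f (p) (p) (p)) (f (p) (p) (p))) (w (w (h) (q) (p)) (g (q) (h) (q)) (f (p) (p) (p)))) = s(1, 2) = 1
  q = 1
  h = 2
  q = 1
  (g (q) (h) (q)) = g(1, 2, 1) = 1
  h = 2
  q = 1
  h = 2
  q = 1
  (g (q) (h) (q)) = g(1, 2, 1) = 1
  (g (g (q) (h) (q)) (h) (g (q) (h) (q))) = g(1, 2, 1) = 1
  h = 2
  q = 1
  h = 2
  q = 1
  (g (q) (h) (q)) = g(1, 2, 1) = 1
  p = 0
  h = 2
  (s (p) (h)) = s(0, 2) = 0
  q = 1
  h = 2
  q = 1
  (g (q) (h) (q)) = g(1, 2, 1) = 1
  (g (g (q) (h) (q)) (s (p) (h)) (g (q) (h) (q))) = g(1, 0, 1) = 2
  (g (g (g (q) (h) (q)) (h) (g (q) (h) (q))) (h) (g (g (q) (h) (q)) (s (p) (h)) (g (q) (h) (q)))) = g(1, 2, 2) = 2
  (g (g (g (g (q) (h) (q)) (w (h) (q) (p)) (g (q) (h) (q))) (w (w (h) (q) (p)) (g (q) (h) (q)) (f (p) (p) (p))) (g (q) (w (h) (q) (p)) (q))) (s (f (r (q) (q)) (f (p) (p) (p)) (f (p) (p) (p))) (w (w (h) (q) (p)) (g (q) (h) (q)) (f (p) (p) (p)))) (g (g (g (q) (h) (q)) (h) (g (q) (h) (q))) (h) (g (g (q) (h) (q)) (s (p) (h)) (g (q) (h) (q))))) = g(1, 1, 2) = 2


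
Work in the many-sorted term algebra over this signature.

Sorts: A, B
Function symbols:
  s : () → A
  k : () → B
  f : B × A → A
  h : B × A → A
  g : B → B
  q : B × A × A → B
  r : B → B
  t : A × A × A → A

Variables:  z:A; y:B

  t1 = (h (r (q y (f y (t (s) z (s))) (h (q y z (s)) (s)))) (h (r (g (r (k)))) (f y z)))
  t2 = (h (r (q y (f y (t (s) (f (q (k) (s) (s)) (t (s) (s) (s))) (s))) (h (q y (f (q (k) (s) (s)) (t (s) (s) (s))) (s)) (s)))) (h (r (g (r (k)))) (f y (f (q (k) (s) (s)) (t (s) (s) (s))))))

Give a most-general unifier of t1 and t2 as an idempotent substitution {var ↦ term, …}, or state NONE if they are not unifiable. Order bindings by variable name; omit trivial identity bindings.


{z ↦ (f (q (k) (s) (s)) (t (s) (s) (s)))}


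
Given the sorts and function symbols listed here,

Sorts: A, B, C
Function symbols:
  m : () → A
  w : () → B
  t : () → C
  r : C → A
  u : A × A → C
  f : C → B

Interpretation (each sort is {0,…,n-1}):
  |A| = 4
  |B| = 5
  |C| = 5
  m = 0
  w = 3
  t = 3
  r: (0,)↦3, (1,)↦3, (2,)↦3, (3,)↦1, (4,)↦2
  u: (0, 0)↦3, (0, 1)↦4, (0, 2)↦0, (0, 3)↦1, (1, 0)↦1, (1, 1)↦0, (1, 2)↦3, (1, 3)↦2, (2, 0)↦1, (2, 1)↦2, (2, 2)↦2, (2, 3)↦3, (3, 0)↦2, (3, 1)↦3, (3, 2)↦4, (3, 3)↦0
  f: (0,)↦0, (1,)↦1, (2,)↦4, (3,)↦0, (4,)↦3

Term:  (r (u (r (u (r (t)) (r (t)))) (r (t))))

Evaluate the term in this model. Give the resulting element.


value = 1

  t = 3
  (r (t)) = r(3,) = 1
  t = 3
  (r (t)) = r(3,) = 1
  (u (r (t)) (r (t))) = u(1, 1) = 0
  (r (u (r (t)) (r (t)))) = r(0,) = 3
  t = 3
  (r (t)) = r(3,) = 1
  (u (r (u (r (t)) (r (t)))) (r (t))) = u(3, 1) = 3
  (r (u (r (u (r (t)) (r (t)))) (r (t)))) = r(3,) = 1


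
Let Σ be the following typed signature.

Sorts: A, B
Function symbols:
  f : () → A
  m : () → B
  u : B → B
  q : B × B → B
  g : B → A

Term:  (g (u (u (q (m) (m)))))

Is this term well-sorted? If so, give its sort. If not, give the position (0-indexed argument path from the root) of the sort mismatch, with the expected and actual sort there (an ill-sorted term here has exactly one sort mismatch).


well-sorted; sort = A

        (m) : B
        (m) : B
      (q (m) (m)) : B
    (u (q (m) (m))) : B
  (u (u (q (m) (m)))) : B
(g (u (u (q (m) (m))))) : A


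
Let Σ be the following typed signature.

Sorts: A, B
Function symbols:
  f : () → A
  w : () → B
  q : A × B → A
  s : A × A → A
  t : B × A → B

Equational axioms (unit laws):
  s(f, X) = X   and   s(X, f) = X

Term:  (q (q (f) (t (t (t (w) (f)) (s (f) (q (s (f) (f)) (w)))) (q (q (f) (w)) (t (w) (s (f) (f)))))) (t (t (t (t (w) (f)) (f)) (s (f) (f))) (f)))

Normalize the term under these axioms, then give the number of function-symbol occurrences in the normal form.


1. (q (q (f) (t (t (t (w) (f)) (s (f) (q (s (f) (f)) (w)))) (q (q (f) (w)) (t (w) (s (f) (f)))))) (t (t (t (t (w) (f)) (f)) (s (f) (f))) (f)))  →  (q (q (f) (t (t (t (w) (f)) (q (s (f) (f)) (w))) (q (q (f) (w)) (t (w) (s (f) (f)))))) (t (t (t (t (w) (f)) (f)) (s (f) (f))) (f)))
2. (q (q (f) (t (t (t (w) (f)) (q (s (f) (f)) (w))) (q (q (f) (w)) (t (w) (s (f) (f)))))) (t (t (t (t (w) (f)) (f)) (s (f) (f))) (f)))  →  (q (q (f) (t (t (t (w) (f)) (q (f) (w))) (q (q (f) (w)) (t (w) (s (f) (f)))))) (t (t (t (t (w) (f)) (f)) (s (f) (f))) (f)))
3. (q (q (f) (t (t (t (w) (f)) (q (f) (w))) (q (q (f) (w)) (t (w) (s (f) (f)))))) (t (t (t (t (w) (f)) (f)) (s (f) (f))) (f)))  →  (q (q (f) (t (t (t (w) (f)) (q (f) (w))) (q (q (f) (w)) (t (w) (f))))) (t (t (t (t (w) (f)) (f)) (s (f) (f))) (f)))
4. (q (q (f) (t (t (t (w) (f)) (q (f) (w))) (q (q (f) (w)) (t (w) (f))))) (t (t (t (t (w) (f)) (f)) (s (f) (f))) (f)))  →  (q (q (f) (t (t (t (w) (f)) (q (f) (w))) (q (q (f) (w)) (t (w) (f))))) (t (t (t (t (w) (f)) (f)) (f)) (f)))
normal form: (q (q (f) (t (t (t (w) (f)) (q (f) (w))) (q (q (f) (w)) (t (w) (f))))) (t (t (t (t (w) (f)) (f)) (f)) (f)))

size = 27


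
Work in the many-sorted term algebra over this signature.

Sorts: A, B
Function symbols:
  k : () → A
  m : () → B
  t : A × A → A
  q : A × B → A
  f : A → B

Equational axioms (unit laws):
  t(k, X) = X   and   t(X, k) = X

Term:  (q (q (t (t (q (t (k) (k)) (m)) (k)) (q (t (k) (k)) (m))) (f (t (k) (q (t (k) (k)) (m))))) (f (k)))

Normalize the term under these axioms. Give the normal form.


normal form = (q (q (t (q (k) (m)) (q (k) (m))) (f (q (k) (m)))) (f (k)))

1. (q (q (t (t (q (t (k) (k)) (m)) (k)) (q (t (k) (k)) (m))) (f (t (k) (q (t (k) (k)) (m))))) (f (k)))  →  (q (q (t (q (t (k) (k)) (m)) (q (t (k) (k)) (m))) (f (t (k) (q (t (k) (k)) (m))))) (f (k)))
2. (q (q (t (q (t (k) (k)) (m)) (q (t (k) (k)) (m))) (f (t (k) (q (t (k) (k)) (m))))) (f (k)))  →  (q (q (t (q (k) (m)) (q (t (k) (k)) (m))) (f (t (k) (q (t (k) (k)) (m))))) (f (k)))
3. (q (q (t (q (k) (m)) (q (t (k) (k)) (m))) (f (t (k) (q (t (k) (k)) (m))))) (f (k)))  →  (q (q (t (q (k) (m)) (q (k) (m))) (f (t (k) (q (t (k) (k)) (m))))) (f (k)))
4. (q (q (t (q (k) (m)) (q (k) (m))) (f (t (k) (q (t (k) (k)) (m))))) (f (k)))  →  (q (q (t (q (k) (m)) (q (k) (m))) (f (q (t (k) (k)) (m)))) (f (k)))
5. (q (q (t (q (k) (m)) (q (k) (m))) (f (q (t (k) (k)) (m)))) (f (k)))  →  (q (q (t (q (k) (m)) (q (k) (m))) (f (q (k) (m)))) (f (k)))


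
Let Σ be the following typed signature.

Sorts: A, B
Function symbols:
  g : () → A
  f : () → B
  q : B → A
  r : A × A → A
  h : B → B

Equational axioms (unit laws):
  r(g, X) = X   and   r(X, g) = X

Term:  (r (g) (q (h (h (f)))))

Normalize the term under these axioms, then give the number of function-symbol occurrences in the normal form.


size = 4

1. (r (g) (q (h (h (f)))))  →  (q (h (h (f))))
normal form: (q (h (h (f))))


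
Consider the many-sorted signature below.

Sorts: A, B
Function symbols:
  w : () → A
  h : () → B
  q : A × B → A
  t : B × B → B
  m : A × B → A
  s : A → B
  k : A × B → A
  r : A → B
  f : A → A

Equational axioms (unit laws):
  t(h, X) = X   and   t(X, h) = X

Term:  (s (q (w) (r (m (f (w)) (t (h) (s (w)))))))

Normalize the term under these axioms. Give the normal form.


normal form = (s (q (w) (r (m (f (w)) (s (w))))))

1. (s (q (w) (r (m (f (w)) (t (h) (s (w)))))))  →  (s (q (w) (r (m (f (w)) (s (w))))))


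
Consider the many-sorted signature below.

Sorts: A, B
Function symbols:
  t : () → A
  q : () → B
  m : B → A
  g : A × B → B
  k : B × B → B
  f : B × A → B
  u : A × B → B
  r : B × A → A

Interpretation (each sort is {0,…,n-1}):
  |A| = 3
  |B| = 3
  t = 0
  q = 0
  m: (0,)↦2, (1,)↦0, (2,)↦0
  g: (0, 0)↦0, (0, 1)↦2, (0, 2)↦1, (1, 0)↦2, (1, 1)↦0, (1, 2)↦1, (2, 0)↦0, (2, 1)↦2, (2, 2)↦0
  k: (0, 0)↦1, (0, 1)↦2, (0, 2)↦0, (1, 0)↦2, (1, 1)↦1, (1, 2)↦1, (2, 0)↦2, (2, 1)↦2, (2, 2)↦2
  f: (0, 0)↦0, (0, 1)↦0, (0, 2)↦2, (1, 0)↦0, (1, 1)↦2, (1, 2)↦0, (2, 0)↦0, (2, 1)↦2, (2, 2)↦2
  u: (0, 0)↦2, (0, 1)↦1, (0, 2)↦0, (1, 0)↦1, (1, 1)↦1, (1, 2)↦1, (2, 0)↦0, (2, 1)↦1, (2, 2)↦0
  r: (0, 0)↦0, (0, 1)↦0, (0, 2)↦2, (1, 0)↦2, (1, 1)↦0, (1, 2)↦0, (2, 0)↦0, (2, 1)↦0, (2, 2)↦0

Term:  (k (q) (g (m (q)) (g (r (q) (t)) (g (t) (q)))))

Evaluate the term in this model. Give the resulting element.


value = 1

  q = 0
  q = 0
  (m (q)) = m(0,) = 2
  q = 0
  t = 0
  (r (q) (t)) = r(0, 0) = 0
  t = 0
  q = 0
  (g (t) (q)) = g(0, 0) = 0
  (g (r (q) (t)) (g (t) (q))) = g(0, 0) = 0
  (g (m (q)) (g (r (q) (t)) (g (t) (q)))) = g(2, 0) = 0
  (k (q) (g (m (q)) (g (r (q) (t)) (g (t) (q))))) = k(0, 0) = 1


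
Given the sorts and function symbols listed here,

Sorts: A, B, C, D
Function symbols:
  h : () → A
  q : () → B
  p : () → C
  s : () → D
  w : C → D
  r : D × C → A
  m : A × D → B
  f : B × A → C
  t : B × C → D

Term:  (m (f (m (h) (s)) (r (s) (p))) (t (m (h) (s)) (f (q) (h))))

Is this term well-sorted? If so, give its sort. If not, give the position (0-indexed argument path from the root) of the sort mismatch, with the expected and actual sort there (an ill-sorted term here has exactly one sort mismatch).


ill-sorted at position [0]: expected A, got C

      (h) : A
      (s) : D
    (m (h) (s)) : B
      (s) : D
      (p) : C
    (r (s) (p)) : A
  (f (m (h) (s)) (r (s) (p))) : C
      (h) : A
      (s) : D
    (m (h) (s)) : B
      (q) : B
      (h) : A
    (f (q) (h)) : C
  (t (m (h) (s)) (f (q) (h))) : D
(m (f (m (h) (s)) (r (s) (p))) (t (m (h) (s)) (f (q) (h)))) : ✗ arg 0 at [0] has sort C, expected A


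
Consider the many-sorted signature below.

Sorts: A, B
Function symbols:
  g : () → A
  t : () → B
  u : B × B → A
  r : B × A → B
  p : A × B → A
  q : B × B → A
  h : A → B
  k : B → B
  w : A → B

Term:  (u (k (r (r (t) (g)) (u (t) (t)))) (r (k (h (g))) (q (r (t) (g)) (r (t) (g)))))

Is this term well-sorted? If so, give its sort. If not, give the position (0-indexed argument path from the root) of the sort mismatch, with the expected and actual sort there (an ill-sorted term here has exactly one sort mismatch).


well-sorted; sort = A

        (t) : B
        (g) : A
      (r (t) (g)) : B
        (t) : B
        (t) : B
      (u (t) (t)) : A
    (r (r (t) (g)) (u (t) (t))) : B
  (k (r (r (t) (g)) (u (t) (t)))) : B
        (g) : A
      (h (g)) : B
    (k (h (g))) : B
        (t) : B
        (g) : A
      (r (t) (g)) : B
        (t) : B
        (g) : A
      (r (t) (g)) : B
    (q (r (t) (g)) (r (t) (g))) : A
  (r (k (h (g))) (q (r (t) (g)) (r (t) (g)))) : B
(u (k (r (r (t) (g)) (u (t) (t)))) (r (k (h (g))) (q (r (t) (g)) (r (t) (g))))) : A


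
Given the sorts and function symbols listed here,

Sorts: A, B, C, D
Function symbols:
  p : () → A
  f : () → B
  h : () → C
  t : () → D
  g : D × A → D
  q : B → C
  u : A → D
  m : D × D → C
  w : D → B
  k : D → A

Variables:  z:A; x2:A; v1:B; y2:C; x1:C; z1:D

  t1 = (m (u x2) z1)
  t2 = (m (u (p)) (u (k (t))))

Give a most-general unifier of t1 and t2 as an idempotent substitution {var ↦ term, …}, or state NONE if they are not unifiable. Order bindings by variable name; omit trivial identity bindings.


{x2 ↦ (p), z1 ↦ (u (k (t)))}


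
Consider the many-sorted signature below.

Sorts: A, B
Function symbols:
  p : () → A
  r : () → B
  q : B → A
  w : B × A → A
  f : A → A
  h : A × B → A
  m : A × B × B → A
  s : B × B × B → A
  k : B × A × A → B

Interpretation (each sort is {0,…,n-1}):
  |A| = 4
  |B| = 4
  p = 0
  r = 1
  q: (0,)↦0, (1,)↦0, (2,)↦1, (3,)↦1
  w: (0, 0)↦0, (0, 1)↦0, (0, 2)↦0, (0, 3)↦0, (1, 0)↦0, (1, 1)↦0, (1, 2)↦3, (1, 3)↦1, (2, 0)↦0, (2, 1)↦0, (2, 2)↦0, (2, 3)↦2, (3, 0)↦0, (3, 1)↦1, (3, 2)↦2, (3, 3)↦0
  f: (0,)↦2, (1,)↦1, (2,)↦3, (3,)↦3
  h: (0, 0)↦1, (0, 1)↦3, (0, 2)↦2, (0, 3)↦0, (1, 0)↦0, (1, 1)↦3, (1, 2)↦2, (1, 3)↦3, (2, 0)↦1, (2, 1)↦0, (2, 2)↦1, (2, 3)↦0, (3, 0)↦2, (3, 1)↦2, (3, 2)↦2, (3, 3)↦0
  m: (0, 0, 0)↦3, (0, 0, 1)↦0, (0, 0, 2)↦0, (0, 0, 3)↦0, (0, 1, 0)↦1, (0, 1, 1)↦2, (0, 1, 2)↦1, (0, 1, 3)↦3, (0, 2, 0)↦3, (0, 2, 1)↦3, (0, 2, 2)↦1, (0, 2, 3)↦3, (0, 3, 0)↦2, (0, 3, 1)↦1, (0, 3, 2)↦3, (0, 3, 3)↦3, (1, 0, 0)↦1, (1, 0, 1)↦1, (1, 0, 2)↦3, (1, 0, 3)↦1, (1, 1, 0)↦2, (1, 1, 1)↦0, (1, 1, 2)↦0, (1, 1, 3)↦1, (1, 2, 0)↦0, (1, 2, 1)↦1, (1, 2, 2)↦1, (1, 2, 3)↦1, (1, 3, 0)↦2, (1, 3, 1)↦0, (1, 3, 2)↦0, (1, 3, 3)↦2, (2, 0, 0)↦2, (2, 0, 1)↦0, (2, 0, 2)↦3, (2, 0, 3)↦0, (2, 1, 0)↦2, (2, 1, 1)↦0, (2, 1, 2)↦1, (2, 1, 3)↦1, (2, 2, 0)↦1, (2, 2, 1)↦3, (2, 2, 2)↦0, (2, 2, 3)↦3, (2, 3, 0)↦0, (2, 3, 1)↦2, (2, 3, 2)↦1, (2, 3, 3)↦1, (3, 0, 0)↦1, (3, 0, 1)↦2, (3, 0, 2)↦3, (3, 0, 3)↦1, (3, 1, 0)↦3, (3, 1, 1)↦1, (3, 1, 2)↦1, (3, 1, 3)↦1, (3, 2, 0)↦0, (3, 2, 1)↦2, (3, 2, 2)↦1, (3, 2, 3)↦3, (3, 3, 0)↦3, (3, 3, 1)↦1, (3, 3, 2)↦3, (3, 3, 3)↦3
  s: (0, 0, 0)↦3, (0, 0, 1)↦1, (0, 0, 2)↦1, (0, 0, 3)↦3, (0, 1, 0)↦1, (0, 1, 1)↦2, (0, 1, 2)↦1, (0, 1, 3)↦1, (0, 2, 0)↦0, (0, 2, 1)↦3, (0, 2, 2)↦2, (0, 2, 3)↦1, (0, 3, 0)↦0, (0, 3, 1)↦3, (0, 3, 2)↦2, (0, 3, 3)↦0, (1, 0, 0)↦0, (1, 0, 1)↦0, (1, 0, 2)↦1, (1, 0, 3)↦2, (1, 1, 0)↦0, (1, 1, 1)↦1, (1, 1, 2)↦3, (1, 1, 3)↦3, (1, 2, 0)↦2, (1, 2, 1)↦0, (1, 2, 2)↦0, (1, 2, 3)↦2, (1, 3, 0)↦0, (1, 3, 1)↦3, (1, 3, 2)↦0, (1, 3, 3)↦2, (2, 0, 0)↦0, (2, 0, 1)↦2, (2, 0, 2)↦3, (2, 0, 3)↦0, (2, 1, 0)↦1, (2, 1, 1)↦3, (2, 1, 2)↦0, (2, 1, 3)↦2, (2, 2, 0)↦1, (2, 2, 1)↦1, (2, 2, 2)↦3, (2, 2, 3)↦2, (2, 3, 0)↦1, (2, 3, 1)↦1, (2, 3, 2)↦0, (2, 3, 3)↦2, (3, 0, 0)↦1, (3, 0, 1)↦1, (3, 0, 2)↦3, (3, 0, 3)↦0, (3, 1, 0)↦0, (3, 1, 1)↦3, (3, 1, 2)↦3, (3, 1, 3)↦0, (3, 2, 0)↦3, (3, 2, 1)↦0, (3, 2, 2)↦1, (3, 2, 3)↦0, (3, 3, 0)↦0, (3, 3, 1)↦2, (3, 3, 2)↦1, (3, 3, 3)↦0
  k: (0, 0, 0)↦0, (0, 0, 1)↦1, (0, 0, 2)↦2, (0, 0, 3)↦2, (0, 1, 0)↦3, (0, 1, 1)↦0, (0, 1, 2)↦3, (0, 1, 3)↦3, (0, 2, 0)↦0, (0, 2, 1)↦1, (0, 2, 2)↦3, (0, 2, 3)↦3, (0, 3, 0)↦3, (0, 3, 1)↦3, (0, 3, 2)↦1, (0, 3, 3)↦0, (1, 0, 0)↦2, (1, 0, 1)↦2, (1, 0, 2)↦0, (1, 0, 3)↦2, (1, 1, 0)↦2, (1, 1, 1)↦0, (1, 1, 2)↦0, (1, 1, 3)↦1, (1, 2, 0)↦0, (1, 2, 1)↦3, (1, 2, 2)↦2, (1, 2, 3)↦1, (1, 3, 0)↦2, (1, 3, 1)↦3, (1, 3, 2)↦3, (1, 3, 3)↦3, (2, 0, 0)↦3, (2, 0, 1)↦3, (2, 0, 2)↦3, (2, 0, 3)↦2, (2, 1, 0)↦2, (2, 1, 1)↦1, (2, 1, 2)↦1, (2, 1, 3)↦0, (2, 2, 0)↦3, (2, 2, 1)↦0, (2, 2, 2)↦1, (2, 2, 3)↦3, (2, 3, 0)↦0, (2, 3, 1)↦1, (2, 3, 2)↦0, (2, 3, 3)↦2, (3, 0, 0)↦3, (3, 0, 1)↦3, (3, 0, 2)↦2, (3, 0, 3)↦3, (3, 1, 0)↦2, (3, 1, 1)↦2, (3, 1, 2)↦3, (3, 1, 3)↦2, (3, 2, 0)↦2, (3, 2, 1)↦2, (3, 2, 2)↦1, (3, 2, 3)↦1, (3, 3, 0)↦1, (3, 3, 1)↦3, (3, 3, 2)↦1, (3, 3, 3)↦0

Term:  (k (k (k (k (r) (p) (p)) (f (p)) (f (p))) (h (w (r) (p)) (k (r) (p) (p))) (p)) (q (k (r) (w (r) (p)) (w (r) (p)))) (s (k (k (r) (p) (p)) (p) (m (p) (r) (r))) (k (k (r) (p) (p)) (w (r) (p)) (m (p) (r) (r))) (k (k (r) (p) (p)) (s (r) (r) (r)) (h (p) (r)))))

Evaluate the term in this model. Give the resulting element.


value = 3

  r = 1
  p = 0
  p = 0
  (k (r) (p) (p)) = k(1, 0, 0) = 2
  p = 0
  (f (p)) = f(0,) = 2
  p = 0
  (f (p)) = f(0,) = 2
  (k (k (r) (p) (p)) (f (p)) (f (p))) = k(2, 2, 2) = 1
  r = 1
  p = 0
  (w (r) (p)) = w(1, 0) = 0
  r = 1
  p = 0
  p = 0
  (k (r) (p) (p)) = k(1, 0, 0) = 2
  (h (w (r) (p)) (k (r) (p) (p))) = h(0, 2) = 2
  p = 0
  (k (k (k (r) (p) (p)) (f (p)) (f (p))) (h (w (r) (p)) (k (r) (p) (p))) (p)) = k(1, 2, 0) = 0
  r = 1
  r = 1
  p = 0
  (w (r) (p)) = w(1, 0) = 0
  r = 1
  p = 0
  (w (r) (p)) = w(1, 0) = 0
  (k (r) (w (r) (p)) (w (r) (p))) = k(1, 0, 0) = 2
  (q (k (r) (w (r) (p)) (w (r) (p)))) = q(2,) = 1
  r = 1
  p = 0
  p = 0
  (k (r) (p) (p)) = k(1, 0, 0) = 2
  p = 0
  p = 0
  r = 1
  r = 1
  (m (p) (r) (r)) = m(0, 1, 1) = 2
  (k (k (r) (p) (p)) (p) (m (p) (r) (r))) = k(2, 0, 2) = 3
  r = 1
  p = 0
  p = 0
  (k (r) (p) (p)) = k(1, 0, 0) = 2
  r = 1
  p = 0
  (w (r) (p)) = w(1, 0) = 0
  p = 0
  r = 1
  r = 1
  (m (p) (r) (r)) = m(0, 1, 1) = 2
  (k (k (r) (p) (p)) (w (r) (p)) (m (p) (r) (r))) = k(2, 0, 2) = 3
  r = 1
  p = 0
  p = 0
  (k (r) (p) (p)) = k(1, 0, 0) = 2
  r = 1
  r = 1
  r = 1
  (s (r) (r) (r)) = s(1, 1, 1) = 1
  p = 0
  r = 1
  (h (p) (r)) = h(0, 1) = 3
  (k (k (r) (p) (p)) (s (r) (r) (r)) (h (p) (r))) = k(2, 1, 3) = 0
  (s (k (k (r) (p) (p)) (p) (m (p) (r) (r))) (k (k (r) (p) (p)) (w (r) (p)) (m (p) (r) (r))) (k (k (r) (p) (p)) (s (r) (r) (r)) (h (p) (r)))) = s(3, 3, 0) = 0
  (k (k (k (k (r) (p) (p)) (f (p)) (f (p))) (h (w (r) (p)) (k (r) (p) (p))) (p)) (q (k (r) (w (r) (p)) (w (r) (p)))) (s (k (k (r) (p) (p)) (p) (m (p) (r) (r))) (k (k (r) (p) (p)) (w (r) (p)) (m (p) (r) (r))) (k (k (r) (p) (p)) (s (r) (r) (r)) (h (p) (r))))) = k(0, 1, 0) = 3


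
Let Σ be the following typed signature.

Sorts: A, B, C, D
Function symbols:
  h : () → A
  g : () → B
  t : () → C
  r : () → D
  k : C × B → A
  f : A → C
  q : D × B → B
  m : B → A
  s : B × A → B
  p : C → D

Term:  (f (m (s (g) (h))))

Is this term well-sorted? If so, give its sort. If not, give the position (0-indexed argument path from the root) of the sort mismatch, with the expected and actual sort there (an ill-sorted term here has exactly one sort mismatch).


      (g) : B
      (h) : A
    (s (g) (h)) : B
  (m (s (g) (h))) : A
(f (m (s (g) (h)))) : C

well-sorted; sort = C


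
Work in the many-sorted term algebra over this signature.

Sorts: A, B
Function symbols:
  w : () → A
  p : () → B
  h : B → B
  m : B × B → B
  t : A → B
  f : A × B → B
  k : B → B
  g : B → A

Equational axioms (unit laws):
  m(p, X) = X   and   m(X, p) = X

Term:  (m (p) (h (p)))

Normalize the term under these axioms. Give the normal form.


normal form = (h (p))

1. (m (p) (h (p)))  →  (h (p))


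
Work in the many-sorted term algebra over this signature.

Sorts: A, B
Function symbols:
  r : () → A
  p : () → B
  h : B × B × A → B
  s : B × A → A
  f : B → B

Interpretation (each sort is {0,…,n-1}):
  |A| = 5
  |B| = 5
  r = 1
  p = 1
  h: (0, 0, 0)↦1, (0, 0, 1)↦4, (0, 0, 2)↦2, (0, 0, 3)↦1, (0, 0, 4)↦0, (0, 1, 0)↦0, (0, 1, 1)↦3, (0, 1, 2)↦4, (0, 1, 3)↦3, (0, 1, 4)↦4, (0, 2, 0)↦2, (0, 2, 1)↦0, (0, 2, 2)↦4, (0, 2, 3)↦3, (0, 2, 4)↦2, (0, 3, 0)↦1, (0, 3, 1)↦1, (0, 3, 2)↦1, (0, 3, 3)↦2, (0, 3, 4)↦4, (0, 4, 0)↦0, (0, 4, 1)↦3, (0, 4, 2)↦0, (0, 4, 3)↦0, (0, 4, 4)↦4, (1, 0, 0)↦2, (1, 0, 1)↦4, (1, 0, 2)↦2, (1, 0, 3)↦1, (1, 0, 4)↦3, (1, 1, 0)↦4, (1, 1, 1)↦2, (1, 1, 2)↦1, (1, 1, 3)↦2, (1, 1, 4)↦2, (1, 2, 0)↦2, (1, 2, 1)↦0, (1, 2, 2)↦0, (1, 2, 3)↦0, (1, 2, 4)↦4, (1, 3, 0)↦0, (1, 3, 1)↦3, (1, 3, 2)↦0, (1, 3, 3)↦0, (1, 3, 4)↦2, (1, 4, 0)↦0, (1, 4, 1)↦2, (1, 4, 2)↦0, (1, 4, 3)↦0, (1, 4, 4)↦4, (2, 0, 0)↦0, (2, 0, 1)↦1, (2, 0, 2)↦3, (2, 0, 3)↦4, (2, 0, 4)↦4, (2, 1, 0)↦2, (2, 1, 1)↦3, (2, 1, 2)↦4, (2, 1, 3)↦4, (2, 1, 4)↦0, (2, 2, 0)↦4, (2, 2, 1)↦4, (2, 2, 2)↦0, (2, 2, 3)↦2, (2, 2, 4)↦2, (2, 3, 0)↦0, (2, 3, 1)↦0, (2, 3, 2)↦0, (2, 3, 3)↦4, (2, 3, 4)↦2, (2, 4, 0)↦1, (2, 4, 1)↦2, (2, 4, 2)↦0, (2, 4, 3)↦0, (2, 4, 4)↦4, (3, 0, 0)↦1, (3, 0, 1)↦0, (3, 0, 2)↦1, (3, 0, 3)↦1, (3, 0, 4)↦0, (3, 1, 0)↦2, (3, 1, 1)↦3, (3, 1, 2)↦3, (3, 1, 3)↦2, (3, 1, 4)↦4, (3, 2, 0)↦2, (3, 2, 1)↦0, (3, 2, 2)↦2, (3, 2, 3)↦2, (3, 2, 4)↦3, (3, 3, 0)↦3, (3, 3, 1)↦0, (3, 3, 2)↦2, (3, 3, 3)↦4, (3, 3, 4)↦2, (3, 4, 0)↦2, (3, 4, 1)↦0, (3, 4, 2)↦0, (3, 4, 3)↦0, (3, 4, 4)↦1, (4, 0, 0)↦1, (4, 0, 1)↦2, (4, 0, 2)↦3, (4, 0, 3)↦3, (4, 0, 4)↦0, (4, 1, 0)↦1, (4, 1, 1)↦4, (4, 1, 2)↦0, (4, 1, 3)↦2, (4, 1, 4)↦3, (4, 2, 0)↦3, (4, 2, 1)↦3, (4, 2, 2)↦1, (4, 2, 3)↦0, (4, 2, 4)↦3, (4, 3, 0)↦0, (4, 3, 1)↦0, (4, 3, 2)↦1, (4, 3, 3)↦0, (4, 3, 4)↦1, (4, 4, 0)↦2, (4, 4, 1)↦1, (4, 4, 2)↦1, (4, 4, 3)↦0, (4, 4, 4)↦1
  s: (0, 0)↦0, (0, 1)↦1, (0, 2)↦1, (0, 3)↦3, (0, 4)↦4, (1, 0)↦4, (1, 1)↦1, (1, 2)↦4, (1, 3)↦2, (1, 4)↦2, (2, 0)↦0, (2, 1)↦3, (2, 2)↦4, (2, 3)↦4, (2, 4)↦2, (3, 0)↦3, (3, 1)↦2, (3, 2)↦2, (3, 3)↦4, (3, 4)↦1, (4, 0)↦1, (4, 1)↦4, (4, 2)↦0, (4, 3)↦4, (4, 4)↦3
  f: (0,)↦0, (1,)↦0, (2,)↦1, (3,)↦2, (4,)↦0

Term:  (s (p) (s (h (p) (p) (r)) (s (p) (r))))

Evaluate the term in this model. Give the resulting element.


value = 2

  p = 1
  p = 1
  p = 1
  r = 1
  (h (p) (p) (r)) = h(1, 1, 1) = 2
  p = 1
  r = 1
  (s (p) (r)) = s(1, 1) = 1
  (s (h (p) (p) (r)) (s (p) (r))) = s(2, 1) = 3
  (s (p) (s (h (p) (p) (r)) (s (p) (r)))) = s(1, 3) = 2


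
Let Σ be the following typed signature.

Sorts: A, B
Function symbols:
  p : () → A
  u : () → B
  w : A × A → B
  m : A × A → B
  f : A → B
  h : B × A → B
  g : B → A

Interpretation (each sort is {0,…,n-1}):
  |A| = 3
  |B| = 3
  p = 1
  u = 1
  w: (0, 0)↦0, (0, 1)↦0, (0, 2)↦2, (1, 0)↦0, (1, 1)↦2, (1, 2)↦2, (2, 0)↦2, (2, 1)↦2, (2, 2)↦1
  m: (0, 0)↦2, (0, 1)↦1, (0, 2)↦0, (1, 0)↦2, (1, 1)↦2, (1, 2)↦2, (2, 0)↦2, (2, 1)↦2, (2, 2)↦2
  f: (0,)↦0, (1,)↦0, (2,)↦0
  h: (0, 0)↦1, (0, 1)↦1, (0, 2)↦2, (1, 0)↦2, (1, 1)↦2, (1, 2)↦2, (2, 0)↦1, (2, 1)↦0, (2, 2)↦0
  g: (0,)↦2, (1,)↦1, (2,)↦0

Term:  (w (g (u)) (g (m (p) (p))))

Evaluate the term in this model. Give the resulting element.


value = 0

  u = 1
  (g (u)) = g(1,) = 1
  p = 1
  p = 1
  (m (p) (p)) = m(1, 1) = 2
  (g (m (p) (p))) = g(2,) = 0
  (w (g (u)) (g (m (p) (p)))) = w(1, 0) = 0


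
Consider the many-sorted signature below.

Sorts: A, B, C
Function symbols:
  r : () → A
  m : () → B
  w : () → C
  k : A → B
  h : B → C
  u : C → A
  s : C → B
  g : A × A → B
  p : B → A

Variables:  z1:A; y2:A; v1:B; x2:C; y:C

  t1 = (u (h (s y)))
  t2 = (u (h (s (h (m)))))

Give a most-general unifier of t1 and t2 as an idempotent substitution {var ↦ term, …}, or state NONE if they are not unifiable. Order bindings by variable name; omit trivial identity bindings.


{y ↦ (h (m))}


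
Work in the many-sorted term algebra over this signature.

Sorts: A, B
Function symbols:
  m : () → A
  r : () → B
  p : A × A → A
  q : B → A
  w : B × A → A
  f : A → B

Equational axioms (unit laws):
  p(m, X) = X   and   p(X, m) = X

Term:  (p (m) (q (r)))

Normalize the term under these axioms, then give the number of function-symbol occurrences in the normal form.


size = 2

1. (p (m) (q (r)))  →  (q (r))
normal form: (q (r))


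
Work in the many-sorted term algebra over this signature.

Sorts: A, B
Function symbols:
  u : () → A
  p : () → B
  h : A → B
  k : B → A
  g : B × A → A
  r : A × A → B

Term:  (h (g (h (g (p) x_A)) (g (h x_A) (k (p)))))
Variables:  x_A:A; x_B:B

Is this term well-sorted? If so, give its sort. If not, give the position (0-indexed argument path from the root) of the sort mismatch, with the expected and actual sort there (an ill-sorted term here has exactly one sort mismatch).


        (p) : B
        x_A : A
      (g (p) x_A) : A
    (h (g (p) x_A)) : B
        x_A : A
      (h x_A) : B
        (p) : B
      (k (p)) : A
    (g (h x_A) (k (p))) : A
  (g (h (g (p) x_A)) (g (h x_A) (k (p)))) : A
(h (g (h (g (p) x_A)) (g (h x_A) (k (p))))) : B

well-sorted; sort = B


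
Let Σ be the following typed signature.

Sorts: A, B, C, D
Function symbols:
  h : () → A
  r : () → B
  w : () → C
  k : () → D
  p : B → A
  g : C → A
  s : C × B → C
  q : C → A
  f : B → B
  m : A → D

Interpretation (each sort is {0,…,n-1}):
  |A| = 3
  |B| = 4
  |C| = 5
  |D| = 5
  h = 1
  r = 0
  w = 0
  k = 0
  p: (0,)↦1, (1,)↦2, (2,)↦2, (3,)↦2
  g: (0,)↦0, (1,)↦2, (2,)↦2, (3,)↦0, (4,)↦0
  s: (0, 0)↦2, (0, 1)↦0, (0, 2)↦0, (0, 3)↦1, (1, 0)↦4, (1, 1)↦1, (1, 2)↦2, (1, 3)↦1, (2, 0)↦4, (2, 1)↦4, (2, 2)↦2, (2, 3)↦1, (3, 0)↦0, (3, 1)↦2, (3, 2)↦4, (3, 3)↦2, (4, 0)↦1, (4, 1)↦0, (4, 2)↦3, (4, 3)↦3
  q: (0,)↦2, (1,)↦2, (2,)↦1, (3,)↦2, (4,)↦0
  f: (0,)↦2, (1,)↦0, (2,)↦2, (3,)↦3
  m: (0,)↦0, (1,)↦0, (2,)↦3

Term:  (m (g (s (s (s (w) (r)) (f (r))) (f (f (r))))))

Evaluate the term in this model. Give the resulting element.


value = 3

  w = 0
  r = 0
  (s (w) (r)) = s(0, 0) = 2
  r = 0
  (f (r)) = f(0,) = 2
  (s (s (w) (r)) (f (r))) = s(2, 2) = 2
  r = 0
  (f (r)) = f(0,) = 2
  (f (f (r))) = f(2,) = 2
  (s (s (s (w) (r)) (f (r))) (f (f (r)))) = s(2, 2) = 2
  (g (s (s (s (w) (r)) (f (r))) (f (f (r))))) = g(2,) = 2
  (m (g (s (s (s (w) (r)) (f (r))) (f (f (r)))))) = m(2,) = 3


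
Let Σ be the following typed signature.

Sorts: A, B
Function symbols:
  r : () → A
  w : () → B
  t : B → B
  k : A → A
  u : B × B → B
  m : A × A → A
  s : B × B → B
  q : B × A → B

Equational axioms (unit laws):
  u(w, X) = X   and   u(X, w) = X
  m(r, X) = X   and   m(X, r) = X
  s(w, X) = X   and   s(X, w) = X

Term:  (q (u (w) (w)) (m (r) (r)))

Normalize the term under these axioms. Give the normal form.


1. (q (u (w) (w)) (m (r) (r)))  →  (q (w) (m (r) (r)))
2. (q (w) (m (r) (r)))  →  (q (w) (r))

normal form = (q (w) (r))


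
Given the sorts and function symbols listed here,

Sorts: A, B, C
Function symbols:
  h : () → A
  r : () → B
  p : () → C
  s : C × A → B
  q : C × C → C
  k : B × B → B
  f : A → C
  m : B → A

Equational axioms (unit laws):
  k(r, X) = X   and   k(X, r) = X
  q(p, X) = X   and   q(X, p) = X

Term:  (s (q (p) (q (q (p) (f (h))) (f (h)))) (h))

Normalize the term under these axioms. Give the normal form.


normal form = (s (q (f (h)) (f (h))) (h))

1. (s (q (p) (q (q (p) (f (h))) (f (h)))) (h))  →  (s (q (q (p) (f (h))) (f (h))) (h))
2. (s (q (q (p) (f (h))) (f (h))) (h))  →  (s (q (f (h)) (f (h))) (h))


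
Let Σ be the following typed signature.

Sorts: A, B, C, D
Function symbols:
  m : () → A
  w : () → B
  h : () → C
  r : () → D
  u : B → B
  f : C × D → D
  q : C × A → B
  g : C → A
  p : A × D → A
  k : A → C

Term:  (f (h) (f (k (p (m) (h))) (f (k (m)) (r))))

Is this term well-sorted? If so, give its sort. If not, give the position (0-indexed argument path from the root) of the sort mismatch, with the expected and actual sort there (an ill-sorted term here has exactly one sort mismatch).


ill-sorted at position [1, 0, 0, 1]: expected D, got C

  (h) : C
        (m) : A
        (h) : C
      (p (m) (h)) : ✗ arg 1 at [1, 0, 0, 1] has sort C, expected D
        (m) : A
      (k (m)) : C
      (r) : D
    (f (k (m)) (r)) : D


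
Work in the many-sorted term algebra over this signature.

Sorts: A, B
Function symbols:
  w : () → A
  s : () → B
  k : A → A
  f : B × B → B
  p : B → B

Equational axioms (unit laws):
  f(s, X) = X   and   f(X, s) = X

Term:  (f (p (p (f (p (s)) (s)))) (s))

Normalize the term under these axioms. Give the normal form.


normal form = (p (p (p (s))))

1. (f (p (p (f (p (s)) (s)))) (s))  →  (p (p (f (p (s)) (s))))
2. (p (p (f (p (s)) (s))))  →  (p (p (p (s))))


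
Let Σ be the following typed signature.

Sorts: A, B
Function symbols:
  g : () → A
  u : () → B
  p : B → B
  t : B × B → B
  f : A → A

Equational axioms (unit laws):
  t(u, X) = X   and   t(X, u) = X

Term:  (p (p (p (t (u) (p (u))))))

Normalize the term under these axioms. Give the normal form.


normal form = (p (p (p (p (u)))))

1. (p (p (p (t (u) (p (u))))))  →  (p (p (p (p (u)))))


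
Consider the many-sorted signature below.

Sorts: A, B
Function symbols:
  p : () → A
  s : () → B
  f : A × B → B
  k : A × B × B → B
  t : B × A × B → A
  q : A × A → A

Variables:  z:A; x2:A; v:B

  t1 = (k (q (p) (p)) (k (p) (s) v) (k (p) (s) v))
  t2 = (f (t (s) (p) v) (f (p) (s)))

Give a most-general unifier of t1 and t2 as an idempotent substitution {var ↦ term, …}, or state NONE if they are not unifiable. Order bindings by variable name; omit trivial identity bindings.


NONE (not unifiable)

head clash or occurs-check failure — not unifiable


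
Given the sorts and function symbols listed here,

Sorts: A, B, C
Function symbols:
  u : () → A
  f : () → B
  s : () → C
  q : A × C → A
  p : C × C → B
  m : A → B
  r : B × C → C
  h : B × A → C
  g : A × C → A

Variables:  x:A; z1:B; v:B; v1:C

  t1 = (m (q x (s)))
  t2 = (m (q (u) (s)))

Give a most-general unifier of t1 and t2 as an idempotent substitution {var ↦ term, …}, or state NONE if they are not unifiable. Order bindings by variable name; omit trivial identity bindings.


{x ↦ (u)}


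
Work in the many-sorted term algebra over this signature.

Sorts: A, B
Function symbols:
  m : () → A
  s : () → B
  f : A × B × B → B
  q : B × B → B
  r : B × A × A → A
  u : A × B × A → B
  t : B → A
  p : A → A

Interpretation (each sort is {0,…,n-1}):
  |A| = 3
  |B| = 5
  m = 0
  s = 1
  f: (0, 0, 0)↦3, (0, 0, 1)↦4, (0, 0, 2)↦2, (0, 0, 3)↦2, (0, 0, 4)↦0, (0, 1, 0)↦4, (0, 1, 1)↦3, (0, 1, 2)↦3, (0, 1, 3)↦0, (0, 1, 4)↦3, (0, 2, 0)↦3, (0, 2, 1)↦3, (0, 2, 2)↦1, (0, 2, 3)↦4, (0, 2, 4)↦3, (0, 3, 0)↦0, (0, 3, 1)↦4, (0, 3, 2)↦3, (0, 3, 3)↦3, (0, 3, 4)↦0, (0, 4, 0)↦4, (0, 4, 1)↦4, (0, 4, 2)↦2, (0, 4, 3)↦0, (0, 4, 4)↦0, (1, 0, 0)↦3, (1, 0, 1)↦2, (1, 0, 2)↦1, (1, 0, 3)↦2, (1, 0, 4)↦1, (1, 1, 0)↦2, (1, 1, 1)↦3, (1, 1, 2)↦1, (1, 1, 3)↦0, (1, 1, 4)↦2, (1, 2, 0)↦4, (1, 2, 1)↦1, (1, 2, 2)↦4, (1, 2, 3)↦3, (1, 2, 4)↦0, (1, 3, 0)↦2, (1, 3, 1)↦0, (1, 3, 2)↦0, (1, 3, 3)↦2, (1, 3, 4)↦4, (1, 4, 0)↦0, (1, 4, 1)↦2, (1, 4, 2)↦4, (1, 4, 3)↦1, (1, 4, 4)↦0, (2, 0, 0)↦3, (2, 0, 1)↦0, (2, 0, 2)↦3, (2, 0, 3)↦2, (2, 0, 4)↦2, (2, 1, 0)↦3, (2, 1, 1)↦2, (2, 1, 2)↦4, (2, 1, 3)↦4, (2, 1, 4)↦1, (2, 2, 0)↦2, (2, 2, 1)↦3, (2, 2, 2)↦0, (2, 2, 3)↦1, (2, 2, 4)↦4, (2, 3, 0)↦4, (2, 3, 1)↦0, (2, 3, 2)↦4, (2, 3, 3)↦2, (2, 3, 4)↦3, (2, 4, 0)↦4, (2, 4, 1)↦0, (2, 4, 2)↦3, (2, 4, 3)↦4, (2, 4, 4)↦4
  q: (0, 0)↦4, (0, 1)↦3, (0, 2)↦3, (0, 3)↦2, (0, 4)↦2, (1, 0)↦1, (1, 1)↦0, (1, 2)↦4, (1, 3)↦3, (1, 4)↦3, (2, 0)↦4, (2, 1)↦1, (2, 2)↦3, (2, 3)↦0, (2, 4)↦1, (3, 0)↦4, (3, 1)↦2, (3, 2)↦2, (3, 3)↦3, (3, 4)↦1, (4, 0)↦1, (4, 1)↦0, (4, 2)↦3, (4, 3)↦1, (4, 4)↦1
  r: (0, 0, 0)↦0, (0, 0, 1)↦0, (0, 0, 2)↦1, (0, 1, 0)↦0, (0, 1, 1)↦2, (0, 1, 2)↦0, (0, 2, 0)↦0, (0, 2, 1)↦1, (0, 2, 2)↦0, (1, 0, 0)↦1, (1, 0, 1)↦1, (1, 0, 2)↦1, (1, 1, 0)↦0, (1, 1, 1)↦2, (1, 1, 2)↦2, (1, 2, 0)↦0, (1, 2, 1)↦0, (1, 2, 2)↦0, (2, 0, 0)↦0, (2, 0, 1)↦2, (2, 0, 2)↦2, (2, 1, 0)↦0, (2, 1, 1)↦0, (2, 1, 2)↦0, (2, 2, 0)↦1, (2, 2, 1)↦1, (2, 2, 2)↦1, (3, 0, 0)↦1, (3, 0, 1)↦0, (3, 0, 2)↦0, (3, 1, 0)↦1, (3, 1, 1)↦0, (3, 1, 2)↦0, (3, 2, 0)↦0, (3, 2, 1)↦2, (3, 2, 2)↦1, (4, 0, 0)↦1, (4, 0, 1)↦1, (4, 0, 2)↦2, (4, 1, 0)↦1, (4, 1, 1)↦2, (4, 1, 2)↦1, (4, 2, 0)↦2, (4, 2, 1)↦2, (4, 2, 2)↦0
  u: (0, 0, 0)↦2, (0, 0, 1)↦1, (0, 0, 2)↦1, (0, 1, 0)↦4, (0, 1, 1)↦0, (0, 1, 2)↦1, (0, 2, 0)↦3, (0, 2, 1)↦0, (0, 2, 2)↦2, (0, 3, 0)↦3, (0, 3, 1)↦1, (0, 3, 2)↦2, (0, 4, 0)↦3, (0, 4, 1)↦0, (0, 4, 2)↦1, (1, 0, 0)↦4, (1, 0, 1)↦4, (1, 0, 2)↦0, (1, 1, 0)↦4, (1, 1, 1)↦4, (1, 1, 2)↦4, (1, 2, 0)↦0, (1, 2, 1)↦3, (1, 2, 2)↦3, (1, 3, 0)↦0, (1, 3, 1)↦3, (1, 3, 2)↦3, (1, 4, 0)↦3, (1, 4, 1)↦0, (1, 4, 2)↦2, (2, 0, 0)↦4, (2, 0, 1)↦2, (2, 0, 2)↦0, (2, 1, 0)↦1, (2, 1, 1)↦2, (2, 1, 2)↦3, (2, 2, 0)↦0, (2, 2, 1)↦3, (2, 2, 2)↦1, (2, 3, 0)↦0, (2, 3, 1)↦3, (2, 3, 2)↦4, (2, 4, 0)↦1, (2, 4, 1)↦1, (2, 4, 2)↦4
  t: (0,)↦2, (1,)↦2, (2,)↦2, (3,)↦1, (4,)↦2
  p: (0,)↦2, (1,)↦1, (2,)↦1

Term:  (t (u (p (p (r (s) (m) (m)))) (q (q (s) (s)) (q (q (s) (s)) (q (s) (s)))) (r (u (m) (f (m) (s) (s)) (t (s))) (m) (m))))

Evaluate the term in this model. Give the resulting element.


value = 2

  s = 1
  m = 0
  m = 0
  (r (s) (m) (m)) = r(1, 0, 0) = 1
  (p (r (s) (m) (m))) = p(1,) = 1
  (p (p (r (s) (m) (m)))) = p(1,) = 1
  s = 1
  s = 1
  (q (s) (s)) = q(1, 1) = 0
  s = 1
  s = 1
  (q (s) (s)) = q(1, 1) = 0
  s = 1
  s = 1
  (q (s) (s)) = q(1, 1) = 0
  (q (q (s) (s)) (q (s) (s))) = q(0, 0) = 4
  (q (q (s) (s)) (q (q (s) (s)) (q (s) (s)))) = q(0, 4) = 2
  m = 0
  m = 0
  s = 1
  s = 1
  (f (m) (s) (s)) = f(0, 1, 1) = 3
  s = 1
  (t (s)) = t(1,) = 2
  (u (m) (f (m) (s) (s)) (t (s))) = u(0, 3, 2) = 2
  m = 0
  m = 0
  (r (u (m) (f (m) (s) (s)) (t (s))) (m) (m)) = r(2, 0, 0) = 0
  (u (p (p (r (s) (m) (m)))) (q (q (s) (s)) (q (q (s) (s)) (q (s) (s)))) (r (u (m) (f (m) (s) (s)) (t (s))) (m) (m))) = u(1, 2, 0) = 0
  (t (u (p (p (r (s) (m) (m)))) (q (q (s) (s)) (q (q (s) (s)) (q (s) (s)))) (r (u (m) (f (m) (s) (s)) (t (s))) (m) (m)))) = t(0,) = 2
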